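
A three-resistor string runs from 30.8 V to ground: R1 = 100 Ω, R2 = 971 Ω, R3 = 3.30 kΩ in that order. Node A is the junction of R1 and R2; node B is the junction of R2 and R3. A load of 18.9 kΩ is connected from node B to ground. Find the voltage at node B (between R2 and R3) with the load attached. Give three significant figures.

V ≈ 22.3 V

At node B, R3 is in parallel with the load: R3‖R_L = 2809 Ω.
Below node A the resistance is R2 + (R3‖R_L) = 3780 Ω, so V_A = 30.8 × 3780/3880 = 30.01 V.
Then V_B = V_A × (R3‖R_L)/(R2 + R3‖R_L) = 30.01 × 2809/3780 = 22.3 V.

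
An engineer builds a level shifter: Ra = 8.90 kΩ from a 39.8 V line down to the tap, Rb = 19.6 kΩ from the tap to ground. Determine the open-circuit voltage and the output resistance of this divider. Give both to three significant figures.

V_th = 27.4 V, R_th = 6.12 kΩ

V_th is the open-circuit tap voltage: 39.8 × 19.6/(8.90 + 19.6) = 27.4 V.
With the supply zeroed, Ra and Rb appear in parallel from the tap: R_th = Ra‖Rb = (8.90 × 19.6)/28.50 = 6.12 kΩ.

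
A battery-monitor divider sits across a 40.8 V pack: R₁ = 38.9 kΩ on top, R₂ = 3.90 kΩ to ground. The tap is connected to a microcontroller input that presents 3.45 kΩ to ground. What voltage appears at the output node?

V_out ≈ 1.83 V

The load sits in parallel with R₂: R₂‖R_L = (3.90 × 3.45) / (3.90 + 3.45) = 1.831 kΩ.
V_out = 40.8 × 1.831 / (38.9 + 1.831) = 40.8 × 1.831/40.73 = 1.83 V.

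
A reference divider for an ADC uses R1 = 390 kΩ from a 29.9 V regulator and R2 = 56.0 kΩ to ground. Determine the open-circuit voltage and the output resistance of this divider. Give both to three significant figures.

V_th = 3.75 V, R_th = 49.0 kΩ

V_th is the open-circuit tap voltage: 29.9 × 56.0/(390 + 56.0) = 3.75 V.
With the supply zeroed, R1 and R2 appear in parallel from the tap: R_th = R1‖R2 = (390 × 56.0)/446.0 = 49.0 kΩ.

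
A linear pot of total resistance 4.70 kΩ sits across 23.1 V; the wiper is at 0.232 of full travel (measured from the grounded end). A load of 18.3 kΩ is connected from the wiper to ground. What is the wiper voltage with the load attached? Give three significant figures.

The wiper splits the pot into (1−α)R = 3.610 kΩ above and αR = 1.090 kΩ below.
Lower section ‖ load = 1.029 kΩ.
V_wiper = 23.1 × 1.029/(3.610 + 1.029) = 5.12 V.

V ≈ 5.12 V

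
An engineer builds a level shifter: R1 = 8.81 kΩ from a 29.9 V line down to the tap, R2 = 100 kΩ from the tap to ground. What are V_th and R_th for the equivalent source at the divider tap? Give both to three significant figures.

V_th is the open-circuit tap voltage: 29.9 × 100/(8.81 + 100) = 27.5 V.
With the supply zeroed, R1 and R2 appear in parallel from the tap: R_th = R1‖R2 = (8.81 × 100)/108.8 = 8.10 kΩ.

V_th = 27.5 V, R_th = 8.10 kΩ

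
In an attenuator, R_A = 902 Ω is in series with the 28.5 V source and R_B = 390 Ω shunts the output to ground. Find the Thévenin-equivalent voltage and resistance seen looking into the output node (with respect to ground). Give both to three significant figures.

V_th = 8.60 V, R_th = 272 Ω

V_th is the open-circuit tap voltage: 28.5 × 390/(902 + 390) = 8.60 V.
With the supply zeroed, R_A and R_B appear in parallel from the tap: R_th = R_A‖R_B = (902 × 390)/1292 = 272 Ω.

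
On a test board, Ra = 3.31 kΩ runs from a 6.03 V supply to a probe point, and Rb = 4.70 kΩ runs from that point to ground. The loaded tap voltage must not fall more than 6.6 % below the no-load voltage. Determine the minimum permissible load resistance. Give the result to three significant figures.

Output resistance R_th = Ra‖Rb = (3.31 × 4.70)/8.010 = 1.942 kΩ.
The fractional drop is R_th/(R_th + R_L); requiring this ≤ 0.0660 gives R_L ≥ R_th(1/0.0660 − 1) = 1.942 × 14.15 = 27.5 kΩ.

R_L(min) ≈ 27.5 kΩ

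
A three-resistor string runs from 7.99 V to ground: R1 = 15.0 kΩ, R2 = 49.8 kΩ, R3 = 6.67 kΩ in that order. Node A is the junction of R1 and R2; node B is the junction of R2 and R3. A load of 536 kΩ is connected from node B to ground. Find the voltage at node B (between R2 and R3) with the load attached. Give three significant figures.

V ≈ 0.737 V

At node B, R3 is in parallel with the load: R3‖R_L = 6.588 kΩ.
Below node A the resistance is R2 + (R3‖R_L) = 56.39 kΩ, so V_A = 7.99 × 56.39/71.39 = 6.311 V.
Then V_B = V_A × (R3‖R_L)/(R2 + R3‖R_L) = 6.311 × 6.588/56.39 = 0.737 V.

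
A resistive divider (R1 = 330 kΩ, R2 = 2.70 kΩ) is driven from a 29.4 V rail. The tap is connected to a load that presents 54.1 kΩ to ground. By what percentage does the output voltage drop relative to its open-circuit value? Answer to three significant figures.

The divider's output (Thévenin) resistance is R1‖R2 = 2.678 kΩ.
Fractional drop under load = R_th/(R_th + R_L) = 2.678 / (2.678 + 54.1) = 0.04717.
So the output falls by 4.72 %.

4.72 %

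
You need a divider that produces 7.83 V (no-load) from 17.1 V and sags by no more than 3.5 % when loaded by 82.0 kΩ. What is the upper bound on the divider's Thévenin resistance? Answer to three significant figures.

R_th ≤ 2.97 kΩ

Loading drop = R_th/(R_th + R_L) ≤ 0.0350, so R_th ≤ R_L · ε/(1−ε) = 82.0 kΩ × 0.0350/0.9650 = 2.97 kΩ.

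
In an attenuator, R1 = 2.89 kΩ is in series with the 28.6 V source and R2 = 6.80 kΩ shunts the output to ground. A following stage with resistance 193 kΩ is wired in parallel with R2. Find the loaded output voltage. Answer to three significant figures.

V_out ≈ 19.9 V

The load sits in parallel with R2: R2‖R_L = (6.80 × 193) / (6.80 + 193) = 6.569 kΩ.
V_out = 28.6 × 6.569 / (2.89 + 6.569) = 28.6 × 6.569/9.459 = 19.9 V.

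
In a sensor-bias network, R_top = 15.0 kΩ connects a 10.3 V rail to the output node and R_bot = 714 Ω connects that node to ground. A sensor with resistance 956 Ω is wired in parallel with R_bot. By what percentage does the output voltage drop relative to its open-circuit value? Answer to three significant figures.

Unloaded V = 10.3 × 714/15710 = 0.4680 V.
Loaded: R_bot‖R_L = 408.7 Ω, giving V = 10.3 × 408.7/15410 = 0.2732 V.
Drop = (0.4680 − 0.2732) / 0.4680 = 41.6 %.

41.6 %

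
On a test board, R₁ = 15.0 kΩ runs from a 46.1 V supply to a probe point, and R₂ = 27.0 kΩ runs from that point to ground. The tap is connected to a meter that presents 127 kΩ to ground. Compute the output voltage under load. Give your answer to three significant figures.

V_out ≈ 27.5 V

The load sits in parallel with R₂: R₂‖R_L = (27.0 × 127) / (27.0 + 127) = 22.27 kΩ.
V_out = 46.1 × 22.27 / (15.0 + 22.27) = 46.1 × 22.27/37.27 = 27.5 V.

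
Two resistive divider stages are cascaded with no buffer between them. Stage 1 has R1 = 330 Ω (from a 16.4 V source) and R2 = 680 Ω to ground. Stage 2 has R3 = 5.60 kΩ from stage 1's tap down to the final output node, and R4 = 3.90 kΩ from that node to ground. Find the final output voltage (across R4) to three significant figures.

Stage 2 presents R3+R4 = 9500 Ω as a load on stage 1's tap.
Stage 1's lower leg becomes R2‖(R3+R4) = 634.6 Ω, so V_mid = 16.4 × 634.6/964.6 = 10.79 V.
Stage 2 is itself unloaded: V_out = V_mid × R4/(R3+R4) = 10.79 × 3900/9500 = 4.43 V.

V_out ≈ 4.43 V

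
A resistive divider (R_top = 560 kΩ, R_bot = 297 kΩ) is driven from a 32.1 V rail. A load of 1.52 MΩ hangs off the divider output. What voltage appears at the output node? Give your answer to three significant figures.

V_out ≈ 9.86 V

The load sits in parallel with R_bot: R_bot‖R_L = (297 × 1520) / (297 + 1520) = 248.5 kΩ.
V_out = 32.1 × 248.5 / (560 + 248.5) = 32.1 × 248.5/808.5 = 9.86 V.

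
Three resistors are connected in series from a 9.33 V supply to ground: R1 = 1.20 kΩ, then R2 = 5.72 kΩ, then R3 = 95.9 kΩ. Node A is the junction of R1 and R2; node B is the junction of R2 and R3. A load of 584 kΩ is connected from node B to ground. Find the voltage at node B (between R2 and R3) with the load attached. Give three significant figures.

V ≈ 8.61 V

At node B, R3 is in parallel with the load: R3‖R_L = 82.37 kΩ.
Below node A the resistance is R2 + (R3‖R_L) = 88.09 kΩ, so V_A = 9.33 × 88.09/89.29 = 9.205 V.
Then V_B = V_A × (R3‖R_L)/(R2 + R3‖R_L) = 9.205 × 82.37/88.09 = 8.61 V.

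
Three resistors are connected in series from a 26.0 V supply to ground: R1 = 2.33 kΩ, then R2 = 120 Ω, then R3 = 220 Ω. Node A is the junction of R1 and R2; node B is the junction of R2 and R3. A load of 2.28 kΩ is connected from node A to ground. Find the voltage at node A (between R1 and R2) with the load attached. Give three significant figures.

V ≈ 2.93 V

Below node A the series string R2+R3 = 340.0 Ω sits in parallel with the 2280 Ω load: 295.9 Ω.
V_A = 26.0 × 295.9/(2330 + 295.9) = 2.93 V.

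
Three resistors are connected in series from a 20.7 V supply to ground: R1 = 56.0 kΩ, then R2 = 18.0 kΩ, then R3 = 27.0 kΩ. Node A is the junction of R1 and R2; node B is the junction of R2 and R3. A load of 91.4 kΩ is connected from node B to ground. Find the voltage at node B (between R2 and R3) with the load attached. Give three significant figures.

At node B, R3 is in parallel with the load: R3‖R_L = 20.84 kΩ.
Below node A the resistance is R2 + (R3‖R_L) = 38.84 kΩ, so V_A = 20.7 × 38.84/94.84 = 8.478 V.
Then V_B = V_A × (R3‖R_L)/(R2 + R3‖R_L) = 8.478 × 20.84/38.84 = 4.55 V.

V ≈ 4.55 V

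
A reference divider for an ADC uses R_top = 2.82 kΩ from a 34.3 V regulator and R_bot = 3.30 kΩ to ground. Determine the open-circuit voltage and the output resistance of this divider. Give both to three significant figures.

V_th = 18.5 V, R_th = 1.52 kΩ

V_th is the open-circuit tap voltage: 34.3 × 3.30/(2.82 + 3.30) = 18.5 V.
With the supply zeroed, R_top and R_bot appear in parallel from the tap: R_th = R_top‖R_bot = (2.82 × 3.30)/6.120 = 1.52 kΩ.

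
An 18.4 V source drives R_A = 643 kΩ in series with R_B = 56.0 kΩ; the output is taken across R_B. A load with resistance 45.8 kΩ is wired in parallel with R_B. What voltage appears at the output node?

V_out ≈ 0.694 V

The load sits in parallel with R_B: R_B‖R_L = (56.0 × 45.8) / (56.0 + 45.8) = 25.19 kΩ.
V_out = 18.4 × 25.19 / (643 + 25.19) = 18.4 × 25.19/668.2 = 0.694 V.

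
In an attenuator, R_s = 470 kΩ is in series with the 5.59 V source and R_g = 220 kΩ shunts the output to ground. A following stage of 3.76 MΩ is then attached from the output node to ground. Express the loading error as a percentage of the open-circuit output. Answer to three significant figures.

3.83 %

The divider's output (Thévenin) resistance is R_s‖R_g = 149.9 kΩ.
Fractional drop under load = R_th/(R_th + R_L) = 149.9 / (149.9 + 3760) = 0.03833.
So the output falls by 3.83 %.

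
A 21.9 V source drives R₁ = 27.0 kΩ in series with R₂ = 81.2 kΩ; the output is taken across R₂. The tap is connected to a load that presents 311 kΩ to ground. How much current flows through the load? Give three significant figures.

I_L ≈ 0.0496 mA

R₂‖R_L = 64.39 kΩ; V_out = 21.9 × 64.39/91.39 = 15.43 V.
I_L = V_out / R_L = 15.43 / 311 kΩ = 0.0496 mA.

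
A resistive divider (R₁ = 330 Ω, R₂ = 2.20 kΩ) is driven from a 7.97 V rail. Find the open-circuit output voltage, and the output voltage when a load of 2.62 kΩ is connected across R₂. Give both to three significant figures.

Open-circuit: V = 7.97 × 2200/(330 + 2200) = 6.93 V.
With the load, R₂ becomes R₂‖R_L = 1196 Ω, so V = 7.97 × 1196/1526 = 6.25 V.

Unloaded: 6.93 V; loaded: 6.25 V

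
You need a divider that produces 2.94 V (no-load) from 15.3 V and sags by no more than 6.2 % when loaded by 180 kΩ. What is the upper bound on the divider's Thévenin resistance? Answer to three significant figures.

R_th ≤ 11.9 kΩ

Loading drop = R_th/(R_th + R_L) ≤ 0.0620, so R_th ≤ R_L · ε/(1−ε) = 180 kΩ × 0.0620/0.9380 = 11.9 kΩ.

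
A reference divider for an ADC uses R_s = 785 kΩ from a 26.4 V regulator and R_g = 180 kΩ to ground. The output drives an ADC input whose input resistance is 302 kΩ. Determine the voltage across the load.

V_out ≈ 3.32 V

The load sits in parallel with R_g: R_g‖R_L = (180 × 302) / (180 + 302) = 112.8 kΩ.
V_out = 26.4 × 112.8 / (785 + 112.8) = 26.4 × 112.8/897.8 = 3.32 V.
(Unloaded it would have been 4.92 V.)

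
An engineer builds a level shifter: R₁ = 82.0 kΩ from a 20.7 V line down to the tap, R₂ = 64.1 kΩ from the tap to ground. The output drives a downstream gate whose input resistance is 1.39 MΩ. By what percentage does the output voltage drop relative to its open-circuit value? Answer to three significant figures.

2.52 %

The divider's output (Thévenin) resistance is R₁‖R₂ = 35.98 kΩ.
Fractional drop under load = R_th/(R_th + R_L) = 35.98 / (35.98 + 1390) = 0.02523.
So the output falls by 2.52 %.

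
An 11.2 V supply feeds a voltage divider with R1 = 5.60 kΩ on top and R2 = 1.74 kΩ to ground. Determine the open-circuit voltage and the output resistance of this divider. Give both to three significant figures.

V_th = 2.66 V, R_th = 1.33 kΩ

V_th is the open-circuit tap voltage: 11.2 × 1.74/(5.60 + 1.74) = 2.66 V.
With the supply zeroed, R1 and R2 appear in parallel from the tap: R_th = R1‖R2 = (5.60 × 1.74)/7.340 = 1.33 kΩ.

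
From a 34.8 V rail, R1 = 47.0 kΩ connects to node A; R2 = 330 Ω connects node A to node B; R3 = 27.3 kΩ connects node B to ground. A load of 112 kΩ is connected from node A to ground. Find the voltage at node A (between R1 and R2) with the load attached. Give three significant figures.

Below node A the series string R2+R3 = 27630 Ω sits in parallel with the 112000 Ω load: 22160 Ω.
V_A = 34.8 × 22160/(47000 + 22160) = 11.2 V.

V ≈ 11.2 V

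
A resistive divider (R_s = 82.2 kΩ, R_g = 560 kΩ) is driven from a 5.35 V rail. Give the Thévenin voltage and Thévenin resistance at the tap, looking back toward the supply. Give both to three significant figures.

V_th = 4.67 V, R_th = 71.7 kΩ

V_th is the open-circuit tap voltage: 5.35 × 560/(82.2 + 560) = 4.67 V.
With the supply zeroed, R_s and R_g appear in parallel from the tap: R_th = R_s‖R_g = (82.2 × 560)/642.2 = 71.7 kΩ.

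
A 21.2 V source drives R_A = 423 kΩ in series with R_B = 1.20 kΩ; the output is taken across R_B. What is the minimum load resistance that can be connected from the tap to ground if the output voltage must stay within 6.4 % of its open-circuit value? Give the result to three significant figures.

Output resistance R_th = R_A‖R_B = (423 × 1.20)/424.2 = 1.197 kΩ.
The fractional drop is R_th/(R_th + R_L); requiring this ≤ 0.0640 gives R_L ≥ R_th(1/0.0640 − 1) = 1.197 × 14.62 = 17.5 kΩ.

R_L(min) ≈ 17.5 kΩ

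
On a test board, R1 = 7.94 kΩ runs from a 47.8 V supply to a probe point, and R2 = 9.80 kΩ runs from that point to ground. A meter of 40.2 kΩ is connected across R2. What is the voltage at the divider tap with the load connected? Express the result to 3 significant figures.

V_out ≈ 23.8 V

The load sits in parallel with R2: R2‖R_L = (9.80 × 40.2) / (9.80 + 40.2) = 7.879 kΩ.
V_out = 47.8 × 7.879 / (7.94 + 7.879) = 47.8 × 7.879/15.82 = 23.8 V.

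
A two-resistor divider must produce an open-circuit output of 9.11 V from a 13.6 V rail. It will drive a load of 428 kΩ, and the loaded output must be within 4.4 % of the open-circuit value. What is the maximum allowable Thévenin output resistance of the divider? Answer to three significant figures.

R_th ≤ 19.7 kΩ

Loading drop = R_th/(R_th + R_L) ≤ 0.0440, so R_th ≤ R_L · ε/(1−ε) = 428 kΩ × 0.0440/0.9560 = 19.7 kΩ.
(Any R1, R2 with R2/(R1+R2) = 0.670 and R1‖R2 ≤ 19.7 kΩ will meet the spec.)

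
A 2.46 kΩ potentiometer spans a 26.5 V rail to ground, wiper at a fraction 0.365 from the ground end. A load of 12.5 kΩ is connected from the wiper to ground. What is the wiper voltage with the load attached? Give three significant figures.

V ≈ 9.25 V

The wiper splits the pot into (1−α)R = 1562 Ω above and αR = 897.9 Ω below.
Lower section ‖ load = 837.7 Ω.
V_wiper = 26.5 × 837.7/(1562 + 837.7) = 9.25 V.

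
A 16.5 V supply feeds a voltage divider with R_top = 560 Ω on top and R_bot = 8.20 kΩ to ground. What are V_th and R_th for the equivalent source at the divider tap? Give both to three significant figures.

V_th = 15.4 V, R_th = 524 Ω

V_th is the open-circuit tap voltage: 16.5 × 8200/(560 + 8200) = 15.4 V.
With the supply zeroed, R_top and R_bot appear in parallel from the tap: R_th = R_top‖R_bot = (560 × 8200)/8760 = 524 Ω.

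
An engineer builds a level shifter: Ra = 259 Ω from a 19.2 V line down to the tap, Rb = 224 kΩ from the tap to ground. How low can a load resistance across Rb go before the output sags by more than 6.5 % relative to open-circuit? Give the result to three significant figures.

Output resistance R_th = Ra‖Rb = (259 × 224000)/224300 = 258.7 Ω.
The fractional drop is R_th/(R_th + R_L); requiring this ≤ 0.0650 gives R_L ≥ R_th(1/0.0650 − 1) = 258.7 × 14.38 = 3.72 kΩ.

R_L(min) ≈ 3.72 kΩ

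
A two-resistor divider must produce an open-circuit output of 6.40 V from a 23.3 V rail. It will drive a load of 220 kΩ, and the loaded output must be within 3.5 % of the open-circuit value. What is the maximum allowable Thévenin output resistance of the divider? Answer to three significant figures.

Loading drop = R_th/(R_th + R_L) ≤ 0.0350, so R_th ≤ R_L · ε/(1−ε) = 220 kΩ × 0.0350/0.9650 = 7.98 kΩ.
(Any R1, R2 with R2/(R1+R2) = 0.275 and R1‖R2 ≤ 7.98 kΩ will meet the spec.)

R_th ≤ 7.98 kΩ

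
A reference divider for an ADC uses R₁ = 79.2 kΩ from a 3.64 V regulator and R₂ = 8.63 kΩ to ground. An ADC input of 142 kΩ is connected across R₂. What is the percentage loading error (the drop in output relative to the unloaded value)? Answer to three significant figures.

5.20 %

The divider's output (Thévenin) resistance is R₁‖R₂ = 7.782 kΩ.
Fractional drop under load = R_th/(R_th + R_L) = 7.782 / (7.782 + 142) = 0.05196.
So the output falls by 5.20 %.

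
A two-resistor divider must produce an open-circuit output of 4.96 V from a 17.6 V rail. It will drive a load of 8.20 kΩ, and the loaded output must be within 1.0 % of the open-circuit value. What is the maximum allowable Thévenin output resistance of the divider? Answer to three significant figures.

R_th ≤ 82.8 Ω

Loading drop = R_th/(R_th + R_L) ≤ 0.0100, so R_th ≤ R_L · ε/(1−ε) = 8.20 kΩ × 0.0100/0.9900 = 82.8 Ω.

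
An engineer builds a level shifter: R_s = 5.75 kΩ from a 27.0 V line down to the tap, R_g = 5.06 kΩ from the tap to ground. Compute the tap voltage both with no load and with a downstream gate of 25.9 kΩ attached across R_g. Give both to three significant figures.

Unloaded: 12.6 V; loaded: 11.4 V

Open-circuit: V = 27.0 × 5.06/(5.75 + 5.06) = 12.6 V.
With the load, R_g becomes R_g‖R_L = 4.233 kΩ, so V = 27.0 × 4.233/9.983 = 11.4 V.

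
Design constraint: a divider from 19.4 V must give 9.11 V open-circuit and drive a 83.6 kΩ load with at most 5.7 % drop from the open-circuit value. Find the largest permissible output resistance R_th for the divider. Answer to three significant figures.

R_th ≤ 5.05 kΩ

Loading drop = R_th/(R_th + R_L) ≤ 0.0570, so R_th ≤ R_L · ε/(1−ε) = 83.6 kΩ × 0.0570/0.9430 = 5.05 kΩ.
(Any R1, R2 with R2/(R1+R2) = 0.470 and R1‖R2 ≤ 5.05 kΩ will meet the spec.)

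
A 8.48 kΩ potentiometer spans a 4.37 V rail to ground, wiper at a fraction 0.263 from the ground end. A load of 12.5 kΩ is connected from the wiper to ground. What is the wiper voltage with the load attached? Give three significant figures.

The wiper splits the pot into (1−α)R = 6.250 kΩ above and αR = 2.230 kΩ below.
Lower section ‖ load = 1.893 kΩ.
V_wiper = 4.37 × 1.893/(6.250 + 1.893) = 1.02 V.

V ≈ 1.02 V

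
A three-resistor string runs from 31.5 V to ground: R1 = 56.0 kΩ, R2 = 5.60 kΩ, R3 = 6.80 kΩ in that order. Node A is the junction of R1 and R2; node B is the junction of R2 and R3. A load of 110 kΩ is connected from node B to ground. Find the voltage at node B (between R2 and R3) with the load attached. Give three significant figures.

At node B, R3 is in parallel with the load: R3‖R_L = 6.404 kΩ.
Below node A the resistance is R2 + (R3‖R_L) = 12.00 kΩ, so V_A = 31.5 × 12.00/68.00 = 5.560 V.
Then V_B = V_A × (R3‖R_L)/(R2 + R3‖R_L) = 5.560 × 6.404/12.00 = 2.97 V.

V ≈ 2.97 V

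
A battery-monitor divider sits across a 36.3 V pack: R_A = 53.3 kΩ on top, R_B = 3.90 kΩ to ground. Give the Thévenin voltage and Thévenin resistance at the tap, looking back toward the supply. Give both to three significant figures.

V_th = 2.48 V, R_th = 3.63 kΩ

V_th is the open-circuit tap voltage: 36.3 × 3.90/(53.3 + 3.90) = 2.48 V.
With the supply zeroed, R_A and R_B appear in parallel from the tap: R_th = R_A‖R_B = (53.3 × 3.90)/57.20 = 3.63 kΩ.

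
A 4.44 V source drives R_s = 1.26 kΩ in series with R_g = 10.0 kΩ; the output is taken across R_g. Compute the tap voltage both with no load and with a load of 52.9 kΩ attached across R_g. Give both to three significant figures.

Open-circuit: V = 4.44 × 10.0/(1.26 + 10.0) = 3.94 V.
With the load, R_g becomes R_g‖R_L = 8.410 kΩ, so V = 4.44 × 8.410/9.670 = 3.86 V.

Unloaded: 3.94 V; loaded: 3.86 V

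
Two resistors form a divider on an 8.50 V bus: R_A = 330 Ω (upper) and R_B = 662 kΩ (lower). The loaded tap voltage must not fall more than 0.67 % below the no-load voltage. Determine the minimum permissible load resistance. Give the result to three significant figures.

Output resistance R_th = R_A‖R_B = (330 × 662000)/662300 = 329.8 Ω.
The fractional drop is R_th/(R_th + R_L); requiring this ≤ 0.00670 gives R_L ≥ R_th(1/0.00670 − 1) = 329.8 × 148.3 = 48.9 kΩ.

R_L(min) ≈ 48.9 kΩ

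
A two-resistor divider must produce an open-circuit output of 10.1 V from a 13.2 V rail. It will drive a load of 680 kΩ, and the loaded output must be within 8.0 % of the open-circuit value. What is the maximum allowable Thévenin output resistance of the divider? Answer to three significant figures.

Loading drop = R_th/(R_th + R_L) ≤ 0.0800, so R_th ≤ R_L · ε/(1−ε) = 680 kΩ × 0.0800/0.9200 = 59.1 kΩ.

R_th ≤ 59.1 kΩ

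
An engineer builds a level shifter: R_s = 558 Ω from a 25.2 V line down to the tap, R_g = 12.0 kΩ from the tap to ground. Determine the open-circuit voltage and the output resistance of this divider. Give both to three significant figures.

V_th = 24.1 V, R_th = 533 Ω

V_th is the open-circuit tap voltage: 25.2 × 12000/(558 + 12000) = 24.1 V.
With the supply zeroed, R_s and R_g appear in parallel from the tap: R_th = R_s‖R_g = (558 × 12000)/12560 = 533 Ω.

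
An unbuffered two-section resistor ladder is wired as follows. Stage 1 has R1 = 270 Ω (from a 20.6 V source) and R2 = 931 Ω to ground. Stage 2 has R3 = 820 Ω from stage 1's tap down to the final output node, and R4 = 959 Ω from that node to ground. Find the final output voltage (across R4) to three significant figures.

V_out ≈ 7.70 V

Stage 2 presents R3+R4 = 1779 Ω as a load on stage 1's tap.
Stage 1's lower leg becomes R2‖(R3+R4) = 611.2 Ω, so V_mid = 20.6 × 611.2/881.2 = 14.29 V.
Stage 2 is itself unloaded: V_out = V_mid × R4/(R3+R4) = 14.29 × 959/1779 = 7.70 V.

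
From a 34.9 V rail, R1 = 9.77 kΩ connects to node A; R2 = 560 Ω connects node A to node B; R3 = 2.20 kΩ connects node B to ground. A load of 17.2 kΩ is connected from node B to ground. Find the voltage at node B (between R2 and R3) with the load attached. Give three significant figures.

V ≈ 5.54 V

At node B, R3 is in parallel with the load: R3‖R_L = 1951 Ω.
Below node A the resistance is R2 + (R3‖R_L) = 2511 Ω, so V_A = 34.9 × 2511/12280 = 7.135 V.
Then V_B = V_A × (R3‖R_L)/(R2 + R3‖R_L) = 7.135 × 1951/2511 = 5.54 V.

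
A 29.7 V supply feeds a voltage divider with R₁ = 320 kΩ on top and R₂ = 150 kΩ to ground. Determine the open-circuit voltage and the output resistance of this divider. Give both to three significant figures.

V_th = 9.48 V, R_th = 102 kΩ

V_th is the open-circuit tap voltage: 29.7 × 150/(320 + 150) = 9.48 V.
With the supply zeroed, R₁ and R₂ appear in parallel from the tap: R_th = R₁‖R₂ = (320 × 150)/470.0 = 102 kΩ.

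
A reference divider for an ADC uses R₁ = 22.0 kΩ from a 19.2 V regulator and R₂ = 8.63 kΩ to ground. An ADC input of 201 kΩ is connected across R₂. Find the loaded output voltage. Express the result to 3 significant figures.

The load sits in parallel with R₂: R₂‖R_L = (8.63 × 201) / (8.63 + 201) = 8.275 kΩ.
V_out = 19.2 × 8.275 / (22.0 + 8.275) = 19.2 × 8.275/30.27 = 5.25 V.
(Unloaded it would have been 5.41 V.)

V_out ≈ 5.25 V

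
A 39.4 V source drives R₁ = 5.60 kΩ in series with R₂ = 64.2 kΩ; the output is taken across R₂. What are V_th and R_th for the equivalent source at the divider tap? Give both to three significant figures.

V_th is the open-circuit tap voltage: 39.4 × 64.2/(5.60 + 64.2) = 36.2 V.
With the supply zeroed, R₁ and R₂ appear in parallel from the tap: R_th = R₁‖R₂ = (5.60 × 64.2)/69.80 = 5.15 kΩ.

V_th = 36.2 V, R_th = 5.15 kΩ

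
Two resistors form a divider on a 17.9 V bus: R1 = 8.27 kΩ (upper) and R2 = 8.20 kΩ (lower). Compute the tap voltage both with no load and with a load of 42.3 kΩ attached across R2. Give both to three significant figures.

Unloaded: 8.91 V; loaded: 8.12 V

Open-circuit: V = 17.9 × 8.20/(8.27 + 8.20) = 8.91 V.
With the load, R2 becomes R2‖R_L = 6.869 kΩ, so V = 17.9 × 6.869/15.14 = 8.12 V.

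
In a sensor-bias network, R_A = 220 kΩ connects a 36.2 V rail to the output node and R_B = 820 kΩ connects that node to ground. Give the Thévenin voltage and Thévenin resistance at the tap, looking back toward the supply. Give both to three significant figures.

V_th = 28.5 V, R_th = 173 kΩ

V_th is the open-circuit tap voltage: 36.2 × 820/(220 + 820) = 28.5 V.
With the supply zeroed, R_A and R_B appear in parallel from the tap: R_th = R_A‖R_B = (220 × 820)/1040 = 173 kΩ.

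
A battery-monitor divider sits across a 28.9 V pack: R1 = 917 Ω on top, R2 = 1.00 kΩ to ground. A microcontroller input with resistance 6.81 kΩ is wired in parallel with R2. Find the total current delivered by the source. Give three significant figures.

I ≈ 16.2 mA

R2‖R_L = 872.0 Ω, so the source sees R1 + R2‖R_L = 1789 Ω.
I = 28.9 V / 1789 Ω = 16.2 mA.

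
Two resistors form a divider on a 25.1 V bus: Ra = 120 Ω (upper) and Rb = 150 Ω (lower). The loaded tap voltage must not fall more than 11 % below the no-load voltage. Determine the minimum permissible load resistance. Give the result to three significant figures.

R_L(min) ≈ 539 Ω

Output resistance R_th = Ra‖Rb = (120 × 150)/270.0 = 66.67 Ω.
The fractional drop is R_th/(R_th + R_L); requiring this ≤ 0.110 gives R_L ≥ R_th(1/0.110 − 1) = 66.67 × 8.091 = 539 Ω.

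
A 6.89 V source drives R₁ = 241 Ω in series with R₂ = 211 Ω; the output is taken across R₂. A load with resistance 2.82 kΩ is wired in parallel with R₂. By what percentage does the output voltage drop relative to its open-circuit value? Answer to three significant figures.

3.84 %

The divider's output (Thévenin) resistance is R₁‖R₂ = 112.5 Ω.
Fractional drop under load = R_th/(R_th + R_L) = 112.5 / (112.5 + 2820) = 0.03836.
So the output falls by 3.84 %.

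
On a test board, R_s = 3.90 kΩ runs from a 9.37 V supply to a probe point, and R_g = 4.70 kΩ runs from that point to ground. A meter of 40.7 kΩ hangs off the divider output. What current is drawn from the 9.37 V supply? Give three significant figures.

I ≈ 1.15 mA

R_g‖R_L = 4.213 kΩ, so the source sees R_s + R_g‖R_L = 8.113 kΩ.
I = 9.37 V / 8.113 kΩ = 1.15 mA.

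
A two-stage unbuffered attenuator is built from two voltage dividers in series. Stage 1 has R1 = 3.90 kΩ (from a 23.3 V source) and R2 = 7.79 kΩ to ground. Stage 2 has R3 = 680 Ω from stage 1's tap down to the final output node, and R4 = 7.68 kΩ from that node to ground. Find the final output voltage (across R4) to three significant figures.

Stage 2 presents R3+R4 = 8360 Ω as a load on stage 1's tap.
Stage 1's lower leg becomes R2‖(R3+R4) = 4032 Ω, so V_mid = 23.3 × 4032/7932 = 11.84 V.
Stage 2 is itself unloaded: V_out = V_mid × R4/(R3+R4) = 11.84 × 7680/8360 = 10.9 V.

V_out ≈ 10.9 V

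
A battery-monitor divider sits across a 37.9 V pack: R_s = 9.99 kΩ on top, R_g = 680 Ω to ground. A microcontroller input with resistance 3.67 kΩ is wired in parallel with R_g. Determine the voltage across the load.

The load sits in parallel with R_g: R_g‖R_L = (680 × 3670) / (680 + 3670) = 573.7 Ω.
V_out = 37.9 × 573.7 / (9990 + 573.7) = 37.9 × 573.7/10560 = 2.06 V.
(Unloaded it would have been 2.42 V.)

V_out ≈ 2.06 V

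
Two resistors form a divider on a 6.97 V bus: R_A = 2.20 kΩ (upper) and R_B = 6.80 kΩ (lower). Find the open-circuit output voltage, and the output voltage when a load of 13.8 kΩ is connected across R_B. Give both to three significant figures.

Open-circuit: V = 6.97 × 6.80/(2.20 + 6.80) = 5.27 V.
With the load, R_B becomes R_B‖R_L = 4.555 kΩ, so V = 6.97 × 4.555/6.755 = 4.70 V.

Unloaded: 5.27 V; loaded: 4.70 V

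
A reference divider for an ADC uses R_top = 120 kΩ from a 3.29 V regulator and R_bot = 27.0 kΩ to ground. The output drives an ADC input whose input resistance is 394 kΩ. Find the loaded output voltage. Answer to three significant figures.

V_out ≈ 0.572 V

The load sits in parallel with R_bot: R_bot‖R_L = (27.0 × 394) / (27.0 + 394) = 25.27 kΩ.
V_out = 3.29 × 25.27 / (120 + 25.27) = 3.29 × 25.27/145.3 = 0.572 V.
(Unloaded it would have been 0.604 V.)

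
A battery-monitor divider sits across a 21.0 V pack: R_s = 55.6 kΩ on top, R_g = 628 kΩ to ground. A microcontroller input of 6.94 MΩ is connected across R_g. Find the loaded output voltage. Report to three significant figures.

The load sits in parallel with R_g: R_g‖R_L = (628 × 6940) / (628 + 6940) = 575.9 kΩ.
V_out = 21.0 × 575.9 / (55.6 + 575.9) = 21.0 × 575.9/631.5 = 19.2 V.
(Unloaded it would have been 19.3 V.)

V_out ≈ 19.2 V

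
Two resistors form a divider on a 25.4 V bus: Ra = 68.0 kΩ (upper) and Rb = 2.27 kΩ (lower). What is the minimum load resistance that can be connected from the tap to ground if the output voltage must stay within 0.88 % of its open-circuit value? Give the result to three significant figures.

Output resistance R_th = Ra‖Rb = (68.0 × 2.27)/70.27 = 2.197 kΩ.
The fractional drop is R_th/(R_th + R_L); requiring this ≤ 0.00880 gives R_L ≥ R_th(1/0.00880 − 1) = 2.197 × 112.6 = 247 kΩ.

R_L(min) ≈ 247 kΩ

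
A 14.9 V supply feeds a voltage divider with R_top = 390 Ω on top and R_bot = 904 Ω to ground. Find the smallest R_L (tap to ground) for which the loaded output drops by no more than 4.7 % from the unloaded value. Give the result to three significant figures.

R_L(min) ≈ 5.52 kΩ

Output resistance R_th = R_top‖R_bot = (390 × 904)/1294 = 272.5 Ω.
The fractional drop is R_th/(R_th + R_L); requiring this ≤ 0.0470 gives R_L ≥ R_th(1/0.0470 − 1) = 272.5 × 20.28 = 5.52 kΩ.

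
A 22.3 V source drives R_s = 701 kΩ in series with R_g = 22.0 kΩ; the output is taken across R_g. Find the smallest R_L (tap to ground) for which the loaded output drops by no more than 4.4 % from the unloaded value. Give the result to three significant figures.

R_L(min) ≈ 463 kΩ

Output resistance R_th = R_s‖R_g = (701 × 22.0)/723.0 = 21.33 kΩ.
The fractional drop is R_th/(R_th + R_L); requiring this ≤ 0.0440 gives R_L ≥ R_th(1/0.0440 − 1) = 21.33 × 21.73 = 463 kΩ.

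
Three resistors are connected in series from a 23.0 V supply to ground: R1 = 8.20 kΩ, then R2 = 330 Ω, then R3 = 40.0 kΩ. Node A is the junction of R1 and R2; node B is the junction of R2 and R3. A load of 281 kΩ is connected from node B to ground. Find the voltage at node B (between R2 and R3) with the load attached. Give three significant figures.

V ≈ 18.5 V

At node B, R3 is in parallel with the load: R3‖R_L = 35020 Ω.
Below node A the resistance is R2 + (R3‖R_L) = 35350 Ω, so V_A = 23.0 × 35350/43550 = 18.67 V.
Then V_B = V_A × (R3‖R_L)/(R2 + R3‖R_L) = 18.67 × 35020/35350 = 18.5 V.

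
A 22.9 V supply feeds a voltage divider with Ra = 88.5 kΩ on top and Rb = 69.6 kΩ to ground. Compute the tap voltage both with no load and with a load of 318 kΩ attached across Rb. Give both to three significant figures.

Open-circuit: V = 22.9 × 69.6/(88.5 + 69.6) = 10.1 V.
With the load, Rb becomes Rb‖R_L = 57.10 kΩ, so V = 22.9 × 57.10/145.6 = 8.98 V.

Unloaded: 10.1 V; loaded: 8.98 V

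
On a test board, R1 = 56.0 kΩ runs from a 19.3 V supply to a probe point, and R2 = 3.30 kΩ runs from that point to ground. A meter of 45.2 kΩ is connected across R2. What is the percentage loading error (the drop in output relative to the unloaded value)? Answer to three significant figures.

6.45 %

The divider's output (Thévenin) resistance is R1‖R2 = 3.116 kΩ.
Fractional drop under load = R_th/(R_th + R_L) = 3.116 / (3.116 + 45.2) = 0.06450.
So the output falls by 6.45 %.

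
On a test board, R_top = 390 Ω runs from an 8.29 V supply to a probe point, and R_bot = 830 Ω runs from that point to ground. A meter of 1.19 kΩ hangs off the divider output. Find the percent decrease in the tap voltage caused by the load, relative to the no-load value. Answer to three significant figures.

The divider's output (Thévenin) resistance is R_top‖R_bot = 265.3 Ω.
Fractional drop under load = R_th/(R_th + R_L) = 265.3 / (265.3 + 1190) = 0.1823.
So the output falls by 18.2 %.

18.2 %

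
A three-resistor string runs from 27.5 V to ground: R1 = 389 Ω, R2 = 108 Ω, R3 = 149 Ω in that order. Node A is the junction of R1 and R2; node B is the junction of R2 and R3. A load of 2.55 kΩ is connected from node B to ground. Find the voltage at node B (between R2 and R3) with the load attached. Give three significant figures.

V ≈ 6.07 V

At node B, R3 is in parallel with the load: R3‖R_L = 140.8 Ω.
Below node A the resistance is R2 + (R3‖R_L) = 248.8 Ω, so V_A = 27.5 × 248.8/637.8 = 10.73 V.
Then V_B = V_A × (R3‖R_L)/(R2 + R3‖R_L) = 10.73 × 140.8/248.8 = 6.07 V.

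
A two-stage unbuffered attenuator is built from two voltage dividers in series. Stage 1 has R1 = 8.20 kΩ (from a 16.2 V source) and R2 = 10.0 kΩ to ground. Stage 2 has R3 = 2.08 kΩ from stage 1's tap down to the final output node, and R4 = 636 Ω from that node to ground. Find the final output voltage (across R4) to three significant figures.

V_out ≈ 0.784 V

Stage 2 presents R3+R4 = 2716 Ω as a load on stage 1's tap.
Stage 1's lower leg becomes R2‖(R3+R4) = 2136 Ω, so V_mid = 16.2 × 2136/10340 = 3.348 V.
Stage 2 is itself unloaded: V_out = V_mid × R4/(R3+R4) = 3.348 × 636/2716 = 0.784 V.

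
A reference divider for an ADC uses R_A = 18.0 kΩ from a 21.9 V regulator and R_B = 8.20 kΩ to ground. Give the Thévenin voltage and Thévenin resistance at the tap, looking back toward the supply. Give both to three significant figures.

V_th = 6.85 V, R_th = 5.63 kΩ

V_th is the open-circuit tap voltage: 21.9 × 8.20/(18.0 + 8.20) = 6.85 V.
With the supply zeroed, R_A and R_B appear in parallel from the tap: R_th = R_A‖R_B = (18.0 × 8.20)/26.20 = 5.63 kΩ.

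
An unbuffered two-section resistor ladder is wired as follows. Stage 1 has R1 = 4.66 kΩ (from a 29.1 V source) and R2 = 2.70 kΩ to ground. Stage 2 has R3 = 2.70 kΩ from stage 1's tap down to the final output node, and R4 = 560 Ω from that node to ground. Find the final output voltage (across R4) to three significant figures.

V_out ≈ 1.20 V

Stage 2 presents R3+R4 = 3260 Ω as a load on stage 1's tap.
Stage 1's lower leg becomes R2‖(R3+R4) = 1477 Ω, so V_mid = 29.1 × 1477/6137 = 7.003 V.
Stage 2 is itself unloaded: V_out = V_mid × R4/(R3+R4) = 7.003 × 560/3260 = 1.20 V.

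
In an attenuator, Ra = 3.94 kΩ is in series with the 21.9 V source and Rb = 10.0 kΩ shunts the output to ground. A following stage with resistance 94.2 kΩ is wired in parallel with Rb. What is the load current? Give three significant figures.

I_L ≈ 0.162 mA

Rb‖R_L = 9.040 kΩ; V_out = 21.9 × 9.040/12.98 = 15.25 V.
I_L = V_out / R_L = 15.25 / 94.2 kΩ = 0.162 mA.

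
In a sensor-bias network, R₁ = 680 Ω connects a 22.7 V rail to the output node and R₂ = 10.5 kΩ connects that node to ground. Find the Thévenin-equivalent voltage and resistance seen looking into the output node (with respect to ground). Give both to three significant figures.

V_th = 21.3 V, R_th = 639 Ω

V_th is the open-circuit tap voltage: 22.7 × 10500/(680 + 10500) = 21.3 V.
With the supply zeroed, R₁ and R₂ appear in parallel from the tap: R_th = R₁‖R₂ = (680 × 10500)/11180 = 639 Ω.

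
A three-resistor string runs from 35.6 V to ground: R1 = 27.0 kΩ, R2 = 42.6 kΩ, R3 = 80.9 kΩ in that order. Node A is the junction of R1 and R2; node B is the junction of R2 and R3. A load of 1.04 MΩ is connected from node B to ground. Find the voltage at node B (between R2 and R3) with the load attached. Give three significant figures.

At node B, R3 is in parallel with the load: R3‖R_L = 75.06 kΩ.
Below node A the resistance is R2 + (R3‖R_L) = 117.7 kΩ, so V_A = 35.6 × 117.7/144.7 = 28.96 V.
Then V_B = V_A × (R3‖R_L)/(R2 + R3‖R_L) = 28.96 × 75.06/117.7 = 18.5 V.

V ≈ 18.5 V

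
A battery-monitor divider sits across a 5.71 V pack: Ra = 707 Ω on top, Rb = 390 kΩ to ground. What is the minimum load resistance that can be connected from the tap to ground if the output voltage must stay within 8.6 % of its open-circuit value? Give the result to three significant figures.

Output resistance R_th = Ra‖Rb = (707 × 390000)/390700 = 705.7 Ω.
The fractional drop is R_th/(R_th + R_L); requiring this ≤ 0.0860 gives R_L ≥ R_th(1/0.0860 − 1) = 705.7 × 10.63 = 7.50 kΩ.

R_L(min) ≈ 7.50 kΩ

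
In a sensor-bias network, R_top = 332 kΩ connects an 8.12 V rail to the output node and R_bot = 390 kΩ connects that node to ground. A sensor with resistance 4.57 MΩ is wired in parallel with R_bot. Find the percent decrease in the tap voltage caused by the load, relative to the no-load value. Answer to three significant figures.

3.78 %

The divider's output (Thévenin) resistance is R_top‖R_bot = 179.3 kΩ.
Fractional drop under load = R_th/(R_th + R_L) = 179.3 / (179.3 + 4570) = 0.03776.
So the output falls by 3.78 %.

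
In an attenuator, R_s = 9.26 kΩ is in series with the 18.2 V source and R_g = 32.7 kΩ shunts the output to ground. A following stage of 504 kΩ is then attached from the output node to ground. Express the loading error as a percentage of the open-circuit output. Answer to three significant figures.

The divider's output (Thévenin) resistance is R_s‖R_g = 7.216 kΩ.
Fractional drop under load = R_th/(R_th + R_L) = 7.216 / (7.216 + 504) = 0.01412.
So the output falls by 1.41 %.

1.41 %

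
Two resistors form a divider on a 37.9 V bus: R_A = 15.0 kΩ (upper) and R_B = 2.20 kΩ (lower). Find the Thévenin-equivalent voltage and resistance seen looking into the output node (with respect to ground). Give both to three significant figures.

V_th is the open-circuit tap voltage: 37.9 × 2.20/(15.0 + 2.20) = 4.85 V.
With the supply zeroed, R_A and R_B appear in parallel from the tap: R_th = R_A‖R_B = (15.0 × 2.20)/17.20 = 1.92 kΩ.

V_th = 4.85 V, R_th = 1.92 kΩ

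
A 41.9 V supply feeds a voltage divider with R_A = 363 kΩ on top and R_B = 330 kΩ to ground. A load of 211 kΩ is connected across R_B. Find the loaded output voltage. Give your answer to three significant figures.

The load sits in parallel with R_B: R_B‖R_L = (330 × 211) / (330 + 211) = 128.7 kΩ.
V_out = 41.9 × 128.7 / (363 + 128.7) = 41.9 × 128.7/491.7 = 11.0 V.
(Unloaded it would have been 20.0 V.)

V_out ≈ 11.0 V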